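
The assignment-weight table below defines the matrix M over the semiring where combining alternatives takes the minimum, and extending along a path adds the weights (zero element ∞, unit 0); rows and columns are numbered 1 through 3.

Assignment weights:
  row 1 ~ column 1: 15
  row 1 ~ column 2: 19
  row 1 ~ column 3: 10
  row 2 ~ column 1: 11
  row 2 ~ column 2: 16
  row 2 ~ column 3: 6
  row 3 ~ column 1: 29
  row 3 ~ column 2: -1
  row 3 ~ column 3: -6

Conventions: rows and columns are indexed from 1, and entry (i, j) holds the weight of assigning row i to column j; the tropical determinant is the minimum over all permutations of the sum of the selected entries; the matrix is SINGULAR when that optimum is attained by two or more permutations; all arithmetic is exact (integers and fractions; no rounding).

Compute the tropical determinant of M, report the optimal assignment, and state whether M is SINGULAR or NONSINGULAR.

σ = (1, 2, 3): 15 + 16 + (-6) = 25
σ = (1, 3, 2): 15 + 6 + (-1) = 20
σ = (2, 1, 3): 19 + 11 + (-6) = 24
σ = (2, 3, 1): 19 + 6 + 29 = 54
σ = (3, 1, 2): 10 + 11 + (-1) = 20
σ = (3, 2, 1): 10 + 16 + 29 = 55
Optimal value attained by: σ = (1, 3, 2).
Answer: det⊕(M) = 20; verdict: SINGULAR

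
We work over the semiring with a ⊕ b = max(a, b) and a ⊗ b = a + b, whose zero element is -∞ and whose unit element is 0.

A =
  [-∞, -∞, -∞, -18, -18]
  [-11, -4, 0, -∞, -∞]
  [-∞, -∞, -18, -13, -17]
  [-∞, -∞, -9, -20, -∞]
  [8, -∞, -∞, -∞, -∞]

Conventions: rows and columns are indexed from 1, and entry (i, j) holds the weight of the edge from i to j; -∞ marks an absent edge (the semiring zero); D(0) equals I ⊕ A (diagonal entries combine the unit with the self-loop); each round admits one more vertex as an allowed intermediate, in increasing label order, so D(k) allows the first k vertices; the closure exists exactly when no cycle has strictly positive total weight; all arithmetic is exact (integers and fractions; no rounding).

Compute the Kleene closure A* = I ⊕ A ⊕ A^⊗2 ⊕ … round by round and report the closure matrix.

D(0):
  [0, -∞, -∞, -18, -18]
  [-11, 0, 0, -∞, -∞]
  [-∞, -∞, 0, -13, -17]
  [-∞, -∞, -9, 0, -∞]
  [8, -∞, -∞, -∞, 0]
D(1):
  [0, -∞, -∞, -18, -18]
  [-11, 0, 0, -29, -29]
  [-∞, -∞, 0, -13, -17]
  [-∞, -∞, -9, 0, -∞]
  [8, -∞, -∞, -10, 0]
D(2):
  [0, -∞, -∞, -18, -18]
  [-11, 0, 0, -29, -29]
  [-∞, -∞, 0, -13, -17]
  [-∞, -∞, -9, 0, -∞]
  [8, -∞, -∞, -10, 0]
D(3):
  [0, -∞, -∞, -18, -18]
  [-11, 0, 0, -13, -17]
  [-∞, -∞, 0, -13, -17]
  [-∞, -∞, -9, 0, -26]
  [8, -∞, -∞, -10, 0]
D(4):
  [0, -∞, -27, -18, -18]
  [-11, 0, 0, -13, -17]
  [-∞, -∞, 0, -13, -17]
  [-∞, -∞, -9, 0, -26]
  [8, -∞, -19, -10, 0]
D(5):
  [0, -∞, -27, -18, -18]
  [-9, 0, 0, -13, -17]
  [-9, -∞, 0, -13, -17]
  [-18, -∞, -9, 0, -26]
  [8, -∞, -19, -10, 0]
Answer: A* = [[0, -∞, -27, -18, -18], [-9, 0, 0, -13, -17], [-9, -∞, 0, -13, -17], [-18, -∞, -9, 0, -26], [8, -∞, -19, -10, 0]]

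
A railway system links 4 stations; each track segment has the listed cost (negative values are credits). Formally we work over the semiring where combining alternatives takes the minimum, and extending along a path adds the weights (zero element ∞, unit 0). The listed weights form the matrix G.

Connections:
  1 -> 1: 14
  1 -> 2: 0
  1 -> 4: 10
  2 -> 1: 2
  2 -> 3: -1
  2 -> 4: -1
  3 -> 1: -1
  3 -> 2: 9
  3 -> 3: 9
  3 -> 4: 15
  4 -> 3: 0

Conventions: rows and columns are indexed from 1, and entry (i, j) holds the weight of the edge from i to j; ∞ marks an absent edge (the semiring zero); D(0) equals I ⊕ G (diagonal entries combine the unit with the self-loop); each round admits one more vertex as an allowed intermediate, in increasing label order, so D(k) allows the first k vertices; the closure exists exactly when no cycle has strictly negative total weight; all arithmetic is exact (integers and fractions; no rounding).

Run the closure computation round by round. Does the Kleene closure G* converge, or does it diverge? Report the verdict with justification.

D(0):
  [0, 0, ∞, 10]
  [2, 0, -1, -1]
  [-1, 9, 0, 15]
  [∞, ∞, 0, 0]
D(1):
  [0, 0, ∞, 10]
  [2, 0, -1, -1]
  [-1, -1, 0, 9]
  [∞, ∞, 0, 0]
Detection: at round 2, diagonal entry (3, 3) turns strictly negative.
Key observation: the cycle 3->1->2->3 has total weight (-1) + 0 + (-1), which is strictly negative.
Answer: DIVERGES — negative cycle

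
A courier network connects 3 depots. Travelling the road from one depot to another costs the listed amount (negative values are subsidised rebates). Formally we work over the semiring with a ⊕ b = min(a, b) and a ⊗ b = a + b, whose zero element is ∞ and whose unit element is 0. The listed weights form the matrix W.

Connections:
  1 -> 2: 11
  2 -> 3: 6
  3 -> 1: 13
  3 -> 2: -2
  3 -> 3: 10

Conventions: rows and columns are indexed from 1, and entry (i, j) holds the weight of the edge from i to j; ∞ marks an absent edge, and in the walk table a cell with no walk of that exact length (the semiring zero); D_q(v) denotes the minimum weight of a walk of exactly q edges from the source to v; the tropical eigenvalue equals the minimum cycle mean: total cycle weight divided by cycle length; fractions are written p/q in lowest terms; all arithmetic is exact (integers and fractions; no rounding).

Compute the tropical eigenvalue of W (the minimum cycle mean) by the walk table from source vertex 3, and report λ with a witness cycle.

q=0: [∞, ∞, 0]
q=1: [13, -2, 10]
q=2: [23, 8, 4]
q=3: [17, 2, 14]
Optimal cycle mean attained by: cycle 2->3->2, total 6 + (-2), length 2.
Answer: λ = 2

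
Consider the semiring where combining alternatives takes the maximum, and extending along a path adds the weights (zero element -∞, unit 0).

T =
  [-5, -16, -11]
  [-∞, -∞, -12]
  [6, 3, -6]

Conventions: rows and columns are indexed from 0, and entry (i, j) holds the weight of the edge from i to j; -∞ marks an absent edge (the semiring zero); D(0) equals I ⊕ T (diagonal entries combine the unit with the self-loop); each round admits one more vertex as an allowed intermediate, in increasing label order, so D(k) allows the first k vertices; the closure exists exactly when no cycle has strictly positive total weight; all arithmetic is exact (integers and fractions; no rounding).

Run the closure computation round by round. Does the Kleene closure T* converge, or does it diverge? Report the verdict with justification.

D(0):
  [0, -16, -11]
  [-∞, 0, -12]
  [6, 3, 0]
D(1):
  [0, -16, -11]
  [-∞, 0, -12]
  [6, 3, 0]
D(2):
  [0, -16, -11]
  [-∞, 0, -12]
  [6, 3, 0]
D(3):
  [0, -8, -11]
  [-6, 0, -12]
  [6, 3, 0]
Key observation: every diagonal entry stays at the unit through all rounds, so no improving cycle exists.
Answer: CONVERGES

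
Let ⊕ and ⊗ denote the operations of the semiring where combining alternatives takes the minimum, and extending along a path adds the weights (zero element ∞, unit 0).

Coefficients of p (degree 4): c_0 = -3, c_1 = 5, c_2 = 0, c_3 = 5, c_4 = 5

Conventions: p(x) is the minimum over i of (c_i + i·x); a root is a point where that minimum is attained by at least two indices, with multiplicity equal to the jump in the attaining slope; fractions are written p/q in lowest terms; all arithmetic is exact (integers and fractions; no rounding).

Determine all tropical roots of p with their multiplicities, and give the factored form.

hull edge (i=0, c=-3) to (i=2, c=0): slope 3/2, span 2
hull edge (i=2, c=0) to (i=4, c=5): slope 5/2, span 2
Factored form: p(x) = 5 ⊗ (x ⊕ (-5/2)) ⊗ (x ⊕ (-5/2)) ⊗ (x ⊕ (-3/2)) ⊗ (x ⊕ (-3/2))
Answer: roots = -5/2 (mult 2), -3/2 (mult 2)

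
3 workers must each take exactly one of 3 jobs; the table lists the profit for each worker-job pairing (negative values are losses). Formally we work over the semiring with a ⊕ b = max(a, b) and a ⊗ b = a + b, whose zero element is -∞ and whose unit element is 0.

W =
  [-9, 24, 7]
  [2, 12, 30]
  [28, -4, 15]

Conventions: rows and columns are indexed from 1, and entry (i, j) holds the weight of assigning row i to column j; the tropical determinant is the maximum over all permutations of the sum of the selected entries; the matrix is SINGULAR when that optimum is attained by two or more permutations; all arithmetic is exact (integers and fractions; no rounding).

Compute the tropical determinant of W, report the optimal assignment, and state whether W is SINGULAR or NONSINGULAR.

σ = (1, 2, 3): (-9) + 12 + 15 = 18
σ = (1, 3, 2): (-9) + 30 + (-4) = 17
σ = (2, 1, 3): 24 + 2 + 15 = 41
σ = (2, 3, 1): 24 + 30 + 28 = 82
σ = (3, 1, 2): 7 + 2 + (-4) = 5
σ = (3, 2, 1): 7 + 12 + 28 = 47
Optimal value attained by: σ = (2, 3, 1).
Answer: det⊕(W) = 82; verdict: NONSINGULAR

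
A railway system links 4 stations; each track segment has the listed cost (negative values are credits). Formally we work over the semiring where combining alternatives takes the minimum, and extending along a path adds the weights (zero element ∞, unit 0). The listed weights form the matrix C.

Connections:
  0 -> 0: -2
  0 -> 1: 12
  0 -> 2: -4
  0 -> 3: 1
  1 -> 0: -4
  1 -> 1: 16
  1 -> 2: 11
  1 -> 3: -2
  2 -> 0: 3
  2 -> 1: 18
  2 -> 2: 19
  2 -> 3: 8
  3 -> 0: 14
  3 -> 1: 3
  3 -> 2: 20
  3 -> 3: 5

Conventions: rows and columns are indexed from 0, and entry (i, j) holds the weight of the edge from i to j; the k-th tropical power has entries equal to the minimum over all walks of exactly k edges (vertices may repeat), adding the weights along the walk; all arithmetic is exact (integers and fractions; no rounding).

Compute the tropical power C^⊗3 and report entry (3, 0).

C^⊗2:
  [-4, 4, -6, -1]
  [-6, 1, -8, -3]
  [1, 11, -1, 4]
  [-1, 8, 10, 1]
C^⊗3:
  [-6, 2, -8, -3]
  [-8, 0, -10, -5]
  [-1, 7, -3, 2]
  [-3, 4, -5, 0]
Key observation: the optimum is the walk 3->1->0->0, with weight 3 + (-4) + (-2) = -3.
Optimal value attained by: walk 3->1->0->0.
Answer: (C^⊗3)[3][0] = -3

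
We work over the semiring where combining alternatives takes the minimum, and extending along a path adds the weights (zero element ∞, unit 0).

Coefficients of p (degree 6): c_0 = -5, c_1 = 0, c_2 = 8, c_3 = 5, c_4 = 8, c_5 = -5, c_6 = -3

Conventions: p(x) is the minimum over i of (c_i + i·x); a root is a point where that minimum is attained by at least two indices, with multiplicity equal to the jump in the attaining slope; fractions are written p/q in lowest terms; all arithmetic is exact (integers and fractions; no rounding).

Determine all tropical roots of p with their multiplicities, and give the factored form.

hull edge (i=0, c=-5) to (i=5, c=-5): slope 0, span 5
hull edge (i=5, c=-5) to (i=6, c=-3): slope 2, span 1
Factored form: p(x) = -3 ⊗ (x ⊕ (-2)) ⊗ (x ⊕ 0) ⊗ (x ⊕ 0) ⊗ (x ⊕ 0) ⊗ (x ⊕ 0) ⊗ (x ⊕ 0)
Answer: roots = -2 (mult 1), 0 (mult 5)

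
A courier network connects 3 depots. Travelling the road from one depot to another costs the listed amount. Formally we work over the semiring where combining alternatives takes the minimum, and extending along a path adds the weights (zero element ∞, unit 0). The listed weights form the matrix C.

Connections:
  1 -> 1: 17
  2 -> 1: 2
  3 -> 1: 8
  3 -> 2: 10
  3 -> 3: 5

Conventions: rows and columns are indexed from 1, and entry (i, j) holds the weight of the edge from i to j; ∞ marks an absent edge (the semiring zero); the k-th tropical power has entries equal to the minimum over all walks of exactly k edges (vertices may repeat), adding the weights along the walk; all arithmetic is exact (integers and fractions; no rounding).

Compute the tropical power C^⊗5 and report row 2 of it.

C^⊗2:
  [34, ∞, ∞]
  [19, ∞, ∞]
  [12, 15, 10]
C^⊗3:
  [51, ∞, ∞]
  [36, ∞, ∞]
  [17, 20, 15]
C^⊗4:
  [68, ∞, ∞]
  [53, ∞, ∞]
  [22, 25, 20]
C^⊗5:
  [85, ∞, ∞]
  [70, ∞, ∞]
  [27, 30, 25]
Answer: row 2 of C^⊗5 = [70, ∞, ∞]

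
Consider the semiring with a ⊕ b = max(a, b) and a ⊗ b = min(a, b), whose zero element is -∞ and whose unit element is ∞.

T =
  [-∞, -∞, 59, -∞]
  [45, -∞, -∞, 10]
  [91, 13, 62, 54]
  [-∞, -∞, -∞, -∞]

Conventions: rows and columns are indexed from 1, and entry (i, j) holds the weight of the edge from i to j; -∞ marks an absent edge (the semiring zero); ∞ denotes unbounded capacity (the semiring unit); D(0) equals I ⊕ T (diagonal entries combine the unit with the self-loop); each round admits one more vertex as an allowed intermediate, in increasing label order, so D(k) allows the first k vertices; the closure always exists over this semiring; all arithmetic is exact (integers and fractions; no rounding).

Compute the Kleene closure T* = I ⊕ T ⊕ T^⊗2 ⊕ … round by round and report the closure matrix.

D(0):
  [∞, -∞, 59, -∞]
  [45, ∞, -∞, 10]
  [91, 13, ∞, 54]
  [-∞, -∞, -∞, ∞]
D(1):
  [∞, -∞, 59, -∞]
  [45, ∞, 45, 10]
  [91, 13, ∞, 54]
  [-∞, -∞, -∞, ∞]
D(2):
  [∞, -∞, 59, -∞]
  [45, ∞, 45, 10]
  [91, 13, ∞, 54]
  [-∞, -∞, -∞, ∞]
D(3):
  [∞, 13, 59, 54]
  [45, ∞, 45, 45]
  [91, 13, ∞, 54]
  [-∞, -∞, -∞, ∞]
D(4):
  [∞, 13, 59, 54]
  [45, ∞, 45, 45]
  [91, 13, ∞, 54]
  [-∞, -∞, -∞, ∞]
Answer: T* = [[∞, 13, 59, 54], [45, ∞, 45, 45], [91, 13, ∞, 54], [-∞, -∞, -∞, ∞]]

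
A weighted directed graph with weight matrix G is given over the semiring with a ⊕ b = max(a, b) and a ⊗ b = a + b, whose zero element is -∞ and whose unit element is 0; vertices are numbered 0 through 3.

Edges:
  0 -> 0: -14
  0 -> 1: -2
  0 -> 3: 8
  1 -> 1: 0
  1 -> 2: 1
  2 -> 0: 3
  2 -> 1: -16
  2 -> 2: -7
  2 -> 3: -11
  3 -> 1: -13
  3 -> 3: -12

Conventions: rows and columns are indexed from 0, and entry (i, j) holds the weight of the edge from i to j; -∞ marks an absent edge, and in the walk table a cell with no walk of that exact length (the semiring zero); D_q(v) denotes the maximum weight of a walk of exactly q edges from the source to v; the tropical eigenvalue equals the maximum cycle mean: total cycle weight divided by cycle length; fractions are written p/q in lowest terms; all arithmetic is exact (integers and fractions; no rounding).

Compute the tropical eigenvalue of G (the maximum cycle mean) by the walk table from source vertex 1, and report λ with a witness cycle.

q=0: [-∞, 0, -∞, -∞]
q=1: [-∞, 0, 1, -∞]
q=2: [4, 0, 1, -10]
q=3: [4, 2, 1, 12]
q=4: [4, 2, 3, 12]
Optimal cycle mean attained by: cycle 0->1->2->0, total (-2) + 1 + 3, length 3.
Answer: λ = 2/3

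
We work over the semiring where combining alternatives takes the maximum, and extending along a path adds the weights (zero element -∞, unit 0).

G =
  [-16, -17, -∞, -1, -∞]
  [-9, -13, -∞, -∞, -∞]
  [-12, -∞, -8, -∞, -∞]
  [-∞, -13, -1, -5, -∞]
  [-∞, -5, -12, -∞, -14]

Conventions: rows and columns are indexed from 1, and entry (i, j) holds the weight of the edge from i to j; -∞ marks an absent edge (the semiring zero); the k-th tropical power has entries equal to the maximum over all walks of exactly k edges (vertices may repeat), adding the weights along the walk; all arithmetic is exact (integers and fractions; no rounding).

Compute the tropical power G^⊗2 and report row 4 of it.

G^⊗2:
  [-26, -14, -2, -6, -∞]
  [-22, -26, -∞, -10, -∞]
  [-20, -29, -16, -13, -∞]
  [-13, -18, -6, -10, -∞]
  [-14, -18, -20, -∞, -28]
Answer: row 4 of G^⊗2 = [-13, -18, -6, -10, -∞]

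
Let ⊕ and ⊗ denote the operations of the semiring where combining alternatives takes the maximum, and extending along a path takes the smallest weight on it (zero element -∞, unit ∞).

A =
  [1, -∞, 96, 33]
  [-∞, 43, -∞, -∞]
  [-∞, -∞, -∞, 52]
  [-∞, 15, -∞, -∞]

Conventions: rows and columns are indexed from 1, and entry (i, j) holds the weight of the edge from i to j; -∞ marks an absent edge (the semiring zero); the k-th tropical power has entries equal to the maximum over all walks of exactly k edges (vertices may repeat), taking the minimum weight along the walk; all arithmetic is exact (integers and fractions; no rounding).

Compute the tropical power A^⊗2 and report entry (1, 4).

A^⊗2:
  [1, 15, 1, 52]
  [-∞, 43, -∞, -∞]
  [-∞, 15, -∞, -∞]
  [-∞, 15, -∞, -∞]
Key observation: the optimum is the walk 1->3->4, with weight 96 min 52 = 52.
Optimal value attained by: walk 1->3->4.
Answer: (A^⊗2)[1][4] = 52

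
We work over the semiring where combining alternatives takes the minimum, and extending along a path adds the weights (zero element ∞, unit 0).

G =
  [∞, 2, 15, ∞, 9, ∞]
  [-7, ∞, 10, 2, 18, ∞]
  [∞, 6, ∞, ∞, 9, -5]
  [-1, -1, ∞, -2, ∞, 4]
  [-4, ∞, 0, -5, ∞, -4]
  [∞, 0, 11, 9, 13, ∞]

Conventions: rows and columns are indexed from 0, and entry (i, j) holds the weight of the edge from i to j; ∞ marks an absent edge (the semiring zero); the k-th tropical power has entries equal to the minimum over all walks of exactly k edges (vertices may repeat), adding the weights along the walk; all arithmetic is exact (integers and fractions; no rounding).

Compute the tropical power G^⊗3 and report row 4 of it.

G^⊗2:
  [-5, 21, 9, 4, 20, 5]
  [1, -5, 8, 0, 2, 5]
  [-1, -5, 6, 4, 8, 5]
  [-8, -3, 9, -4, 8, 2]
  [-6, -6, 7, -7, 5, -5]
  [-7, 8, 10, 2, 18, 6]
G^⊗3:
  [3, -3, 10, 2, 4, 4]
  [-12, -1, 2, -3, 10, -2]
  [-12, 1, 5, -3, 8, 1]
  [-10, -6, 7, -6, 1, 0]
  [-13, -8, 4, -9, 3, -3]
  [1, -5, 8, 0, 2, 5]
Answer: row 4 of G^⊗3 = [-13, -8, 4, -9, 3, -3]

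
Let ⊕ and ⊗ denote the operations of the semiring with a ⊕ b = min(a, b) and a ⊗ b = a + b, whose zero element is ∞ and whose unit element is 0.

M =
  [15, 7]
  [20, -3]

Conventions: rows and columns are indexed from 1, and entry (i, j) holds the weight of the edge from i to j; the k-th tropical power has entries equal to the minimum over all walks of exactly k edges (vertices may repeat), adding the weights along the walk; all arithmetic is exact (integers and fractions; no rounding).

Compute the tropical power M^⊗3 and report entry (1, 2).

M^⊗2:
  [27, 4]
  [17, -6]
M^⊗3:
  [24, 1]
  [14, -9]
Key observation: the optimum is the walk 1->2->2->2, with weight 7 + (-3) + (-3) = 1.
Optimal value attained by: walk 1->2->2->2.
Answer: (M^⊗3)[1][2] = 1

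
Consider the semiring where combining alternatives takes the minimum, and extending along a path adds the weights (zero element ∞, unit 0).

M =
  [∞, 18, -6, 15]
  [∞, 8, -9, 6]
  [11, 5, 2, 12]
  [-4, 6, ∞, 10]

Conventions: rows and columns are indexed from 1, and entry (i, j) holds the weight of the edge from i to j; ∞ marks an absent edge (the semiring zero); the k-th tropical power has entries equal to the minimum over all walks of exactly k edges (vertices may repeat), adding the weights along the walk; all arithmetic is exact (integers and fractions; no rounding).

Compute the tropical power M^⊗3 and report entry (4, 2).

M^⊗2:
  [5, -1, -4, 6]
  [2, -4, -7, 3]
  [8, 7, -4, 11]
  [6, 14, -10, 11]
M^⊗3:
  [2, 1, -10, 5]
  [-1, -2, -13, 2]
  [7, 1, -2, 8]
  [1, -5, -8, 2]
Key observation: the optimum is the walk 4->1->3->2, with weight (-4) + (-6) + 5 = -5.
Optimal value attained by: walk 4->1->3->2.
Answer: (M^⊗3)[4][2] = -5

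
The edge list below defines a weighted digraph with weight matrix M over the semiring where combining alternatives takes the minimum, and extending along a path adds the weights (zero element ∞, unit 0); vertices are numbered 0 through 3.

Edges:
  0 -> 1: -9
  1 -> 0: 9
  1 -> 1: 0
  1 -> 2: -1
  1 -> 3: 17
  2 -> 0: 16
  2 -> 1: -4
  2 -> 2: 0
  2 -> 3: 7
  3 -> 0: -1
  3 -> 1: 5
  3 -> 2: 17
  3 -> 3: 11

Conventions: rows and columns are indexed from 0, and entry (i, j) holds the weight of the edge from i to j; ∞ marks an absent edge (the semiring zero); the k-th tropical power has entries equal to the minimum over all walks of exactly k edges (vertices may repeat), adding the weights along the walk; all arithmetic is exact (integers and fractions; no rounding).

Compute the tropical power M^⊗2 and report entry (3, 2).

M^⊗2:
  [0, -9, -10, 8]
  [9, -5, -1, 6]
  [5, -4, -5, 7]
  [10, -10, 4, 22]
Key observation: the optimum is the walk 3->1->2, with weight 5 + (-1) = 4.
Optimal value attained by: walk 3->1->2.
Answer: (M^⊗2)[3][2] = 4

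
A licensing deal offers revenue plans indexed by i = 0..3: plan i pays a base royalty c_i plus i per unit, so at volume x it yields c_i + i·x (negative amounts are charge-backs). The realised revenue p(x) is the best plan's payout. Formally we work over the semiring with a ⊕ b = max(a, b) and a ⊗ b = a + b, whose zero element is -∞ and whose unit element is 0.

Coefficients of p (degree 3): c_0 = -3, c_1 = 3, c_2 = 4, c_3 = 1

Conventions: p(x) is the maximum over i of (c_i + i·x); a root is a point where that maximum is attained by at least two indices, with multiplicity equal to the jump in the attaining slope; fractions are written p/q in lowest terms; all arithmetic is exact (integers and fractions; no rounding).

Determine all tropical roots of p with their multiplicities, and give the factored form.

hull edge (i=0, c=-3) to (i=1, c=3): slope 6, span 1
hull edge (i=1, c=3) to (i=2, c=4): slope 1, span 1
hull edge (i=2, c=4) to (i=3, c=1): slope -3, span 1
Factored form: p(x) = 1 ⊗ (x ⊕ (-6)) ⊗ (x ⊕ (-1)) ⊗ (x ⊕ 3)
Answer: roots = -6 (mult 1), -1 (mult 1), 3 (mult 1)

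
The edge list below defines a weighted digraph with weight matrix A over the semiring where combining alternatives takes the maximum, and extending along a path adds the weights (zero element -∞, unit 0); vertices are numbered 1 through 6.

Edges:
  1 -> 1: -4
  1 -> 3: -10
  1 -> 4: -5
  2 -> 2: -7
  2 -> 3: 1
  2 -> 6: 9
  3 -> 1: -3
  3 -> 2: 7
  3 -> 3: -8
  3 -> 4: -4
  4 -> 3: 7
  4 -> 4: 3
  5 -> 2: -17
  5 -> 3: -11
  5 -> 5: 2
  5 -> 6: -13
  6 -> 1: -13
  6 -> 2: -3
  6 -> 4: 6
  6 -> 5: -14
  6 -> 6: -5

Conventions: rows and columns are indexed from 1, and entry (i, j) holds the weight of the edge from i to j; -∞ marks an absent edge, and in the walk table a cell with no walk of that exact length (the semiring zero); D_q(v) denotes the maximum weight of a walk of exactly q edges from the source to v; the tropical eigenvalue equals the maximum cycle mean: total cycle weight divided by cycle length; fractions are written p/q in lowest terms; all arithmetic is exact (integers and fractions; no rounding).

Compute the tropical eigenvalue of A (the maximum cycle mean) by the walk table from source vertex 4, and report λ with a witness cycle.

q=0: [-∞, -∞, -∞, 0, -∞, -∞]
q=1: [-∞, -∞, 7, 3, -∞, -∞]
q=2: [4, 14, 10, 6, -∞, -∞]
q=3: [7, 17, 15, 9, -∞, 23]
q=4: [12, 22, 18, 29, 9, 26]
q=5: [15, 25, 36, 32, 12, 31]
q=6: [33, 43, 39, 37, 17, 34]
Optimal cycle mean attained by: cycle 2->6->4->3->2, total 9 + 6 + 7 + 7, length 4.
Answer: λ = 29/4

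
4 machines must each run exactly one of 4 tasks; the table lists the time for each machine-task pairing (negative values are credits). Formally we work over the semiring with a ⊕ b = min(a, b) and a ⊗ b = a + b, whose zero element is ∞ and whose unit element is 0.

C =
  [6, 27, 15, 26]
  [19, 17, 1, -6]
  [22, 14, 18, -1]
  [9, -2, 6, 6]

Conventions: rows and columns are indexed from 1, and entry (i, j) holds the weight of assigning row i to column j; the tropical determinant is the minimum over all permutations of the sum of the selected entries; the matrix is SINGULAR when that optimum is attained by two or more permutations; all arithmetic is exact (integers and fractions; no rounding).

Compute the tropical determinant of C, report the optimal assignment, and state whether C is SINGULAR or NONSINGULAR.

σ = (1, 2, 3, 4): 6 + 17 + 18 + 6 = 47
σ = (1, 2, 4, 3): 6 + 17 + (-1) + 6 = 28
σ = (1, 3, 2, 4): 6 + 1 + 14 + 6 = 27
σ = (1, 3, 4, 2): 6 + 1 + (-1) + (-2) = 4
σ = (1, 4, 2, 3): 6 + (-6) + 14 + 6 = 20
σ = (1, 4, 3, 2): 6 + (-6) + 18 + (-2) = 16
σ = (2, 1, 3, 4): 27 + 19 + 18 + 6 = 70
σ = (2, 1, 4, 3): 27 + 19 + (-1) + 6 = 51
σ = (2, 3, 1, 4): 27 + 1 + 22 + 6 = 56
σ = (2, 3, 4, 1): 27 + 1 + (-1) + 9 = 36
σ = (2, 4, 1, 3): 27 + (-6) + 22 + 6 = 49
σ = (2, 4, 3, 1): 27 + (-6) + 18 + 9 = 48
σ = (3, 1, 2, 4): 15 + 19 + 14 + 6 = 54
σ = (3, 1, 4, 2): 15 + 19 + (-1) + (-2) = 31
σ = (3, 2, 1, 4): 15 + 17 + 22 + 6 = 60
σ = (3, 2, 4, 1): 15 + 17 + (-1) + 9 = 40
σ = (3, 4, 1, 2): 15 + (-6) + 22 + (-2) = 29
σ = (3, 4, 2, 1): 15 + (-6) + 14 + 9 = 32
σ = (4, 1, 2, 3): 26 + 19 + 14 + 6 = 65
σ = (4, 1, 3, 2): 26 + 19 + 18 + (-2) = 61
σ = (4, 2, 1, 3): 26 + 17 + 22 + 6 = 71
σ = (4, 2, 3, 1): 26 + 17 + 18 + 9 = 70
σ = (4, 3, 1, 2): 26 + 1 + 22 + (-2) = 47
σ = (4, 3, 2, 1): 26 + 1 + 14 + 9 = 50
Optimal value attained by: σ = (1, 3, 4, 2).
Answer: det⊕(C) = 4; verdict: NONSINGULAR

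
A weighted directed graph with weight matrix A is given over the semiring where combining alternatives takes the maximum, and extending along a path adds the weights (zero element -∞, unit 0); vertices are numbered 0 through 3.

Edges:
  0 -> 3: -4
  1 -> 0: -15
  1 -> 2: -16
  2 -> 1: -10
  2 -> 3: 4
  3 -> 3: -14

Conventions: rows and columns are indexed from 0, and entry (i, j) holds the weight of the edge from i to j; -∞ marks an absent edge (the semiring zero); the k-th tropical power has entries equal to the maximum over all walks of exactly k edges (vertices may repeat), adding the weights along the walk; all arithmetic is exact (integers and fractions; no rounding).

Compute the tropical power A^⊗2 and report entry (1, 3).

A^⊗2:
  [-∞, -∞, -∞, -18]
  [-∞, -26, -∞, -12]
  [-25, -∞, -26, -10]
  [-∞, -∞, -∞, -28]
Key observation: the optimum is the walk 1->2->3, with weight (-16) + 4 = -12.
Optimal value attained by: walk 1->2->3.
Answer: (A^⊗2)[1][3] = -12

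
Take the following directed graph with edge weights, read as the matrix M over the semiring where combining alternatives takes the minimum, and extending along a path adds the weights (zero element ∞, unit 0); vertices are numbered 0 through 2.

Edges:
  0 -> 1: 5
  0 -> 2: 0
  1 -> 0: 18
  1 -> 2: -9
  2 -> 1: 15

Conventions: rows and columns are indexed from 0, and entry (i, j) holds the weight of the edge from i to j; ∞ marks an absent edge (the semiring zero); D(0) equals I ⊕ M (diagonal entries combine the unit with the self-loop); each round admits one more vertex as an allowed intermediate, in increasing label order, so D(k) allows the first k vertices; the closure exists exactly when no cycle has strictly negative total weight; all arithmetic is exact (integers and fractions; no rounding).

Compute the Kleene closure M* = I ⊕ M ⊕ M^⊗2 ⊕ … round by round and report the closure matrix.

D(0):
  [0, 5, 0]
  [18, 0, -9]
  [∞, 15, 0]
D(1):
  [0, 5, 0]
  [18, 0, -9]
  [∞, 15, 0]
D(2):
  [0, 5, -4]
  [18, 0, -9]
  [33, 15, 0]
D(3):
  [0, 5, -4]
  [18, 0, -9]
  [33, 15, 0]
Answer: M* = [[0, 5, -4], [18, 0, -9], [33, 15, 0]]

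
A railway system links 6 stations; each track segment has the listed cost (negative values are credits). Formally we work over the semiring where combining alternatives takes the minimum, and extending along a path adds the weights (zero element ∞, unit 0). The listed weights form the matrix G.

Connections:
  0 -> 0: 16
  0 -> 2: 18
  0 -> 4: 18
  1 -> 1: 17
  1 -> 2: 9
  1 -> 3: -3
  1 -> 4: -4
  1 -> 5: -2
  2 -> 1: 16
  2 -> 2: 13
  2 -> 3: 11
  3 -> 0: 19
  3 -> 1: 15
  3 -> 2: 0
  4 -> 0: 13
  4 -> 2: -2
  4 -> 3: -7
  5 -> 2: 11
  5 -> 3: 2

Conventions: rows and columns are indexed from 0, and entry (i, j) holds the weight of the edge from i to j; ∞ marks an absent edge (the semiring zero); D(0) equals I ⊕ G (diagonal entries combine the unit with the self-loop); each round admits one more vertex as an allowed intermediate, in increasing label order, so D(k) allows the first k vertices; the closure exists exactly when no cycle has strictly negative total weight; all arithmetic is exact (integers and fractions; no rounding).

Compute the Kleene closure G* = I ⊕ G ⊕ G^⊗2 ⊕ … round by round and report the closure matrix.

D(0):
  [0, ∞, 18, ∞, 18, ∞]
  [∞, 0, 9, -3, -4, -2]
  [∞, 16, 0, 11, ∞, ∞]
  [19, 15, 0, 0, ∞, ∞]
  [13, ∞, -2, -7, 0, ∞]
  [∞, ∞, 11, 2, ∞, 0]
D(1):
  [0, ∞, 18, ∞, 18, ∞]
  [∞, 0, 9, -3, -4, -2]
  [∞, 16, 0, 11, ∞, ∞]
  [19, 15, 0, 0, 37, ∞]
  [13, ∞, -2, -7, 0, ∞]
  [∞, ∞, 11, 2, ∞, 0]
D(2):
  [0, ∞, 18, ∞, 18, ∞]
  [∞, 0, 9, -3, -4, -2]
  [∞, 16, 0, 11, 12, 14]
  [19, 15, 0, 0, 11, 13]
  [13, ∞, -2, -7, 0, ∞]
  [∞, ∞, 11, 2, ∞, 0]
D(3):
  [0, 34, 18, 29, 18, 32]
  [∞, 0, 9, -3, -4, -2]
  [∞, 16, 0, 11, 12, 14]
  [19, 15, 0, 0, 11, 13]
  [13, 14, -2, -7, 0, 12]
  [∞, 27, 11, 2, 23, 0]
D(4):
  [0, 34, 18, 29, 18, 32]
  [16, 0, -3, -3, -4, -2]
  [30, 16, 0, 11, 12, 14]
  [19, 15, 0, 0, 11, 13]
  [12, 8, -7, -7, 0, 6]
  [21, 17, 2, 2, 13, 0]
D(5):
  [0, 26, 11, 11, 18, 24]
  [8, 0, -11, -11, -4, -2]
  [24, 16, 0, 5, 12, 14]
  [19, 15, 0, 0, 11, 13]
  [12, 8, -7, -7, 0, 6]
  [21, 17, 2, 2, 13, 0]
D(6):
  [0, 26, 11, 11, 18, 24]
  [8, 0, -11, -11, -4, -2]
  [24, 16, 0, 5, 12, 14]
  [19, 15, 0, 0, 11, 13]
  [12, 8, -7, -7, 0, 6]
  [21, 17, 2, 2, 13, 0]
Answer: G* = [[0, 26, 11, 11, 18, 24], [8, 0, -11, -11, -4, -2], [24, 16, 0, 5, 12, 14], [19, 15, 0, 0, 11, 13], [12, 8, -7, -7, 0, 6], [21, 17, 2, 2, 13, 0]]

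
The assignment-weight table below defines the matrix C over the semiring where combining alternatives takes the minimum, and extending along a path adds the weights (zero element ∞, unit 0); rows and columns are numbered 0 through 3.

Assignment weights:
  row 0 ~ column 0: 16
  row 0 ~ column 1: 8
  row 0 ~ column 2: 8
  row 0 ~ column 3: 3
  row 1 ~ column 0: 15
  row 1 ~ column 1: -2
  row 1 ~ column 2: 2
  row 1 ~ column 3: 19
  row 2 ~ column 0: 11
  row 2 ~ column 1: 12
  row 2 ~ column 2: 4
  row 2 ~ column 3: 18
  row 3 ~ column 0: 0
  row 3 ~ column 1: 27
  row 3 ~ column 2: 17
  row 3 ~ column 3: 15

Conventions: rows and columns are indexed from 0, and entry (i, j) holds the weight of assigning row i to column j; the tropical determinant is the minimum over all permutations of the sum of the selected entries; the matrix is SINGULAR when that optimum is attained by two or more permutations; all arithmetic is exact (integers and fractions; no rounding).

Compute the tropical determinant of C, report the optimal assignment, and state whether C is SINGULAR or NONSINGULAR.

σ = (0, 1, 2, 3): 16 + (-2) + 4 + 15 = 33
σ = (0, 1, 3, 2): 16 + (-2) + 18 + 17 = 49
σ = (0, 2, 1, 3): 16 + 2 + 12 + 15 = 45
σ = (0, 2, 3, 1): 16 + 2 + 18 + 27 = 63
σ = (0, 3, 1, 2): 16 + 19 + 12 + 17 = 64
σ = (0, 3, 2, 1): 16 + 19 + 4 + 27 = 66
σ = (1, 0, 2, 3): 8 + 15 + 4 + 15 = 42
σ = (1, 0, 3, 2): 8 + 15 + 18 + 17 = 58
σ = (1, 2, 0, 3): 8 + 2 + 11 + 15 = 36
σ = (1, 2, 3, 0): 8 + 2 + 18 + 0 = 28
σ = (1, 3, 0, 2): 8 + 19 + 11 + 17 = 55
σ = (1, 3, 2, 0): 8 + 19 + 4 + 0 = 31
σ = (2, 0, 1, 3): 8 + 15 + 12 + 15 = 50
σ = (2, 0, 3, 1): 8 + 15 + 18 + 27 = 68
σ = (2, 1, 0, 3): 8 + (-2) + 11 + 15 = 32
σ = (2, 1, 3, 0): 8 + (-2) + 18 + 0 = 24
σ = (2, 3, 0, 1): 8 + 19 + 11 + 27 = 65
σ = (2, 3, 1, 0): 8 + 19 + 12 + 0 = 39
σ = (3, 0, 1, 2): 3 + 15 + 12 + 17 = 47
σ = (3, 0, 2, 1): 3 + 15 + 4 + 27 = 49
σ = (3, 1, 0, 2): 3 + (-2) + 11 + 17 = 29
σ = (3, 1, 2, 0): 3 + (-2) + 4 + 0 = 5
σ = (3, 2, 0, 1): 3 + 2 + 11 + 27 = 43
σ = (3, 2, 1, 0): 3 + 2 + 12 + 0 = 17
Optimal value attained by: σ = (3, 1, 2, 0).
Answer: det⊕(C) = 5; verdict: NONSINGULAR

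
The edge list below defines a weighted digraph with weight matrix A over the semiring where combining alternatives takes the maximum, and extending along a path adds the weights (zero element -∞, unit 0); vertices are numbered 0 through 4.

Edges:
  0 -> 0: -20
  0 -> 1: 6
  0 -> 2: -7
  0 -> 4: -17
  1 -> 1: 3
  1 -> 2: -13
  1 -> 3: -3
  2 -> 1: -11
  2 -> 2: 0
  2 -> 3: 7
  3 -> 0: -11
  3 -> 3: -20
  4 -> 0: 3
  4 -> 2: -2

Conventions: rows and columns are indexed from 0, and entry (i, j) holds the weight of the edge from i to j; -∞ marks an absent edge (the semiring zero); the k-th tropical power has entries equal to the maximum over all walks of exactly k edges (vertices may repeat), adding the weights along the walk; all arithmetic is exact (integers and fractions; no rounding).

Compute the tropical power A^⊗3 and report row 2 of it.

A^⊗2:
  [-14, 9, -7, 3, -37]
  [-14, 6, -10, 0, -∞]
  [-4, -8, 0, 7, -∞]
  [-31, -5, -18, -40, -28]
  [-17, 9, -2, 5, -14]
A^⊗3:
  [-8, 12, -4, 6, -31]
  [-11, 9, -7, 3, -31]
  [-4, 2, 0, 7, -21]
  [-25, -2, -18, -8, -48]
  [-6, 12, -2, 6, -34]
Answer: row 2 of A^⊗3 = [-4, 2, 0, 7, -21]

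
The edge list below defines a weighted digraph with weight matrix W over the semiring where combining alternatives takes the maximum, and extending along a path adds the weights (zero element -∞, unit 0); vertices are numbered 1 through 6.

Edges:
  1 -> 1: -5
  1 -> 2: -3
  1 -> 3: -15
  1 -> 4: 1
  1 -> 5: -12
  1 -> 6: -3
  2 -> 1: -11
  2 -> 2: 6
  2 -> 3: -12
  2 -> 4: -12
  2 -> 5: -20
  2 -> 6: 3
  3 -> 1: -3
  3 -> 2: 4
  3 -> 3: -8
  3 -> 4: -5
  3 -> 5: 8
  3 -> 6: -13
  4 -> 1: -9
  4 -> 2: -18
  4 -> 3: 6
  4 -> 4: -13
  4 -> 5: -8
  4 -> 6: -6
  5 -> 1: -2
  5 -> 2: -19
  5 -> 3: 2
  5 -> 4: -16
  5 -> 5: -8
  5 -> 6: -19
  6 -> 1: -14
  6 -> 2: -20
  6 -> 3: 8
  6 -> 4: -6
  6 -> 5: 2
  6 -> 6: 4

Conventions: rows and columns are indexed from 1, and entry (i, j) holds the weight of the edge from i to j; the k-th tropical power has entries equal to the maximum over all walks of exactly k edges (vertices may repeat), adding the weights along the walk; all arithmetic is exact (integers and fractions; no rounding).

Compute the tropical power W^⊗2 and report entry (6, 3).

W^⊗2:
  [-8, 3, 7, -4, -1, 1]
  [-5, 12, 11, -3, 5, 9]
  [6, 10, 10, -2, 0, 7]
  [3, 10, 2, 1, 14, -2]
  [-1, 6, -6, -1, 10, -5]
  [5, 12, 12, 3, 16, 8]
Key observation: the optimum is the walk 6->6->3, with weight 4 + 8 = 12.
Optimal value attained by: walk 6->6->3.
Answer: (W^⊗2)[6][3] = 12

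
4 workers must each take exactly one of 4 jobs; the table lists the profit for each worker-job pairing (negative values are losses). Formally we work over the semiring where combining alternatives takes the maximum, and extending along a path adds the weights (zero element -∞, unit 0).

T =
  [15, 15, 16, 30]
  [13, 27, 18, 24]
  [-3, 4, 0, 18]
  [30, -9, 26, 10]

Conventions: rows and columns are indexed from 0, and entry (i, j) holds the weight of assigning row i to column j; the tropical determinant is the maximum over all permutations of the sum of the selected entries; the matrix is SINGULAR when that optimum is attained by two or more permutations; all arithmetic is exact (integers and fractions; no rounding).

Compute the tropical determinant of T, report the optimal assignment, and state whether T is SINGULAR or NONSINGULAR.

σ = (0, 1, 2, 3): 15 + 27 + 0 + 10 = 52
σ = (0, 1, 3, 2): 15 + 27 + 18 + 26 = 86
σ = (0, 2, 1, 3): 15 + 18 + 4 + 10 = 47
σ = (0, 2, 3, 1): 15 + 18 + 18 + (-9) = 42
σ = (0, 3, 1, 2): 15 + 24 + 4 + 26 = 69
σ = (0, 3, 2, 1): 15 + 24 + 0 + (-9) = 30
σ = (1, 0, 2, 3): 15 + 13 + 0 + 10 = 38
σ = (1, 0, 3, 2): 15 + 13 + 18 + 26 = 72
σ = (1, 2, 0, 3): 15 + 18 + (-3) + 10 = 40
σ = (1, 2, 3, 0): 15 + 18 + 18 + 30 = 81
σ = (1, 3, 0, 2): 15 + 24 + (-3) + 26 = 62
σ = (1, 3, 2, 0): 15 + 24 + 0 + 30 = 69
σ = (2, 0, 1, 3): 16 + 13 + 4 + 10 = 43
σ = (2, 0, 3, 1): 16 + 13 + 18 + (-9) = 38
σ = (2, 1, 0, 3): 16 + 27 + (-3) + 10 = 50
σ = (2, 1, 3, 0): 16 + 27 + 18 + 30 = 91
σ = (2, 3, 0, 1): 16 + 24 + (-3) + (-9) = 28
σ = (2, 3, 1, 0): 16 + 24 + 4 + 30 = 74
σ = (3, 0, 1, 2): 30 + 13 + 4 + 26 = 73
σ = (3, 0, 2, 1): 30 + 13 + 0 + (-9) = 34
σ = (3, 1, 0, 2): 30 + 27 + (-3) + 26 = 80
σ = (3, 1, 2, 0): 30 + 27 + 0 + 30 = 87
σ = (3, 2, 0, 1): 30 + 18 + (-3) + (-9) = 36
σ = (3, 2, 1, 0): 30 + 18 + 4 + 30 = 82
Optimal value attained by: σ = (2, 1, 3, 0).
Answer: det⊕(T) = 91; verdict: NONSINGULAR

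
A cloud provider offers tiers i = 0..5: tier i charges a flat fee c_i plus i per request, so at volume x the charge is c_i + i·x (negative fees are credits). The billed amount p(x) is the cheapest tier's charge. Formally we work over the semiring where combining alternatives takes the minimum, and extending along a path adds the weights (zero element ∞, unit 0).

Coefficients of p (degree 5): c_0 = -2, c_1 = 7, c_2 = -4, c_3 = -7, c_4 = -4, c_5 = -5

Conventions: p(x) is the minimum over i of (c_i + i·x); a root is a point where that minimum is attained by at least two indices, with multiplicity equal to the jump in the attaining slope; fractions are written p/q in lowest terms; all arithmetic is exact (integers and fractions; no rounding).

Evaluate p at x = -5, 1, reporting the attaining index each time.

p(-5) = min(-2+0·(-5)=-2, 7+1·(-5)=2, -4+2·(-5)=-14, -7+3·(-5)=-22, -4+4·(-5)=-24, -5+5·(-5)=-30) = -30 (attained by i=5)
p(1) = min(-2+0·1=-2, 7+1·1=8, -4+2·1=-2, -7+3·1=-4, -4+4·1=0, -5+5·1=0) = -4 (attained by i=3)
Answer: p(-5) = -30; p(1) = -4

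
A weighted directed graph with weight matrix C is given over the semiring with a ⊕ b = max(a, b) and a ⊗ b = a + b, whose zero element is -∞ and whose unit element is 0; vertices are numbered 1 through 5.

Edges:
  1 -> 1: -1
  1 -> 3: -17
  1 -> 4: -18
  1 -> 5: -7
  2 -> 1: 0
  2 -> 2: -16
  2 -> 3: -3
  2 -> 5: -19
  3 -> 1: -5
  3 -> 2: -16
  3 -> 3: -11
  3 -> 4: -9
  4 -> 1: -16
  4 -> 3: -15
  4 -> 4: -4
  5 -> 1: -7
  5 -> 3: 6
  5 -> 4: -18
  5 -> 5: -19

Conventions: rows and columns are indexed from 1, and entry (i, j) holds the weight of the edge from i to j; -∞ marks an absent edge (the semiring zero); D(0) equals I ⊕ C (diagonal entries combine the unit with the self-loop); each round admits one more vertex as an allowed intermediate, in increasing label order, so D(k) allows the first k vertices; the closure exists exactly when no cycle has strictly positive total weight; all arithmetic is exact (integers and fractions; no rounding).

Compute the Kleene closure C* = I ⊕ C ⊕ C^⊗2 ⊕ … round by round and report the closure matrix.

D(0):
  [0, -∞, -17, -18, -7]
  [0, 0, -3, -∞, -19]
  [-5, -16, 0, -9, -∞]
  [-16, -∞, -15, 0, -∞]
  [-7, -∞, 6, -18, 0]
D(1):
  [0, -∞, -17, -18, -7]
  [0, 0, -3, -18, -7]
  [-5, -16, 0, -9, -12]
  [-16, -∞, -15, 0, -23]
  [-7, -∞, 6, -18, 0]
D(2):
  [0, -∞, -17, -18, -7]
  [0, 0, -3, -18, -7]
  [-5, -16, 0, -9, -12]
  [-16, -∞, -15, 0, -23]
  [-7, -∞, 6, -18, 0]
D(3):
  [0, -33, -17, -18, -7]
  [0, 0, -3, -12, -7]
  [-5, -16, 0, -9, -12]
  [-16, -31, -15, 0, -23]
  [1, -10, 6, -3, 0]
D(4):
  [0, -33, -17, -18, -7]
  [0, 0, -3, -12, -7]
  [-5, -16, 0, -9, -12]
  [-16, -31, -15, 0, -23]
  [1, -10, 6, -3, 0]
D(5):
  [0, -17, -1, -10, -7]
  [0, 0, -1, -10, -7]
  [-5, -16, 0, -9, -12]
  [-16, -31, -15, 0, -23]
  [1, -10, 6, -3, 0]
Answer: C* = [[0, -17, -1, -10, -7], [0, 0, -1, -10, -7], [-5, -16, 0, -9, -12], [-16, -31, -15, 0, -23], [1, -10, 6, -3, 0]]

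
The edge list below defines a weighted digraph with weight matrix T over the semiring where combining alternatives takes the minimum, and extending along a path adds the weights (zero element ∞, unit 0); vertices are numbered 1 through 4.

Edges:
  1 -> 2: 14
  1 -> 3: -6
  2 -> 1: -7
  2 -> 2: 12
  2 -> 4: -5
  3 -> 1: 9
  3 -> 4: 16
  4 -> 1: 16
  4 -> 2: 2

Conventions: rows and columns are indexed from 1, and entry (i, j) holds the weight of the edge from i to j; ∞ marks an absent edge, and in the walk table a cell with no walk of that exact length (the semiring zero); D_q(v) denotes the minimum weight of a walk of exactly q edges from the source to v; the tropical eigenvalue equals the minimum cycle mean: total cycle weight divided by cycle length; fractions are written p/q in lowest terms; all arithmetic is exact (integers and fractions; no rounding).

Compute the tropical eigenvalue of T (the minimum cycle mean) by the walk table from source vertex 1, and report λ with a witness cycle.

q=0: [0, ∞, ∞, ∞]
q=1: [∞, 14, -6, ∞]
q=2: [3, 26, ∞, 9]
q=3: [19, 11, -3, 21]
q=4: [4, 23, 13, 6]
Optimal cycle mean attained by: cycle 2->4->2, total (-5) + 2, length 2.
Answer: λ = -3/2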